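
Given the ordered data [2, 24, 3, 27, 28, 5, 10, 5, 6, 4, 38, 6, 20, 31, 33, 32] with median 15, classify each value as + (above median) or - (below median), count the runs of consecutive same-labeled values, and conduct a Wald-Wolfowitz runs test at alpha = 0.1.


Step 1: Compute median = 15; label A = above, B = below.
Labels in order: BABAABBBBBABAAAA  (n_A = 8, n_B = 8)
Step 2: Count runs R = 8.
Step 3: Under H0 (random ordering), E[R] = 2*n_A*n_B/(n_A+n_B) + 1 = 2*8*8/16 + 1 = 9.0000.
        Var[R] = 2*n_A*n_B*(2*n_A*n_B - n_A - n_B) / ((n_A+n_B)^2 * (n_A+n_B-1)) = 14336/3840 = 3.7333.
        SD[R] = 1.9322.
Step 4: Continuity-corrected z = (R + 0.5 - E[R]) / SD[R] = (8 + 0.5 - 9.0000) / 1.9322 = -0.2588.
Step 5: Two-sided p-value via normal approximation = 2*(1 - Phi(|z|)) = 0.795809.
Step 6: alpha = 0.1. fail to reject H0.

R = 8, z = -0.2588, p = 0.795809, fail to reject H0.


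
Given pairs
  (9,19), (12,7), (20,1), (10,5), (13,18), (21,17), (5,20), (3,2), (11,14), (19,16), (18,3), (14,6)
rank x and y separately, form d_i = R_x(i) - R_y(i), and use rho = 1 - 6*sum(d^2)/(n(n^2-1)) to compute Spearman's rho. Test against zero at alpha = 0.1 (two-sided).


Step 1: Rank x and y separately (midranks; no ties here).
rank(x): 9->3, 12->6, 20->11, 10->4, 13->7, 21->12, 5->2, 3->1, 11->5, 19->10, 18->9, 14->8
rank(y): 19->11, 7->6, 1->1, 5->4, 18->10, 17->9, 20->12, 2->2, 14->7, 16->8, 3->3, 6->5
Step 2: d_i = R_x(i) - R_y(i); compute d_i^2.
  (3-11)^2=64, (6-6)^2=0, (11-1)^2=100, (4-4)^2=0, (7-10)^2=9, (12-9)^2=9, (2-12)^2=100, (1-2)^2=1, (5-7)^2=4, (10-8)^2=4, (9-3)^2=36, (8-5)^2=9
sum(d^2) = 336.
Step 3: rho = 1 - 6*336 / (12*(12^2 - 1)) = 1 - 2016/1716 = -0.174825.
Step 4: Under H0, t = rho * sqrt((n-2)/(1-rho^2)) = -0.5615 ~ t(10).
Step 5: Two-sided p-value from the t-distribution with 10 df = 0.586824.
Step 6: alpha = 0.1. fail to reject H0.

rho = -0.1748, p = 0.586824, fail to reject H0 at alpha = 0.1.


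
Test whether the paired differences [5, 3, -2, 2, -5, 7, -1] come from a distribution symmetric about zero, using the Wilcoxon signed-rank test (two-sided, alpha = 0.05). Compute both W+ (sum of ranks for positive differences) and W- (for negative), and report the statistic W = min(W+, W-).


Step 1: Drop any zero differences (none here) and take |d_i|.
|d| = [5, 3, 2, 2, 5, 7, 1]
Step 2: Midrank |d_i| (ties get averaged ranks).
ranks: |5|->5.5, |3|->4, |2|->2.5, |2|->2.5, |5|->5.5, |7|->7, |1|->1
Step 3: Attach original signs; sum ranks with positive sign and with negative sign.
W+ = 5.5 + 4 + 2.5 + 7 = 19
W- = 2.5 + 5.5 + 1 = 9
(Check: W+ + W- = 28 should equal n(n+1)/2 = 28.)
Step 4: Test statistic W = min(W+, W-) = 9.
Step 5: Ties in |d|, so use the tie-corrected normal approximation.
        E[W] = n(n+1)/4 = 7*8/4 = 14.
        Tie groups: |d|=2 (t=2), |d|=5 (t=2); sum(t^3 - t) = 12.
        Var[W] = n(n+1)(2n+1)/24 - sum(t^3-t)/48 = 840/24 - 12/48 = 34.75.
        z = (W - E[W]) / sqrt(Var[W]) = (9 - 14) / 5.8949 = -0.8482.
        Two-sided p = 2*Phi(z) = 0.396333.
Step 6: alpha = 0.05. fail to reject H0.

W+ = 19, W- = 9, W = min = 9, p = 0.396333, fail to reject H0.


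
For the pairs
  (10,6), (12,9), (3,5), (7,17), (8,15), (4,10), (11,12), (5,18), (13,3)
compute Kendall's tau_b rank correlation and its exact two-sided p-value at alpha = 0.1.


Step 1: Enumerate the 36 unordered pairs (i,j) with i<j and classify each by sign(x_j-x_i) * sign(y_j-y_i).
  (1,2):dx=+2,dy=+3->C; (1,3):dx=-7,dy=-1->C; (1,4):dx=-3,dy=+11->D; (1,5):dx=-2,dy=+9->D
  (1,6):dx=-6,dy=+4->D; (1,7):dx=+1,dy=+6->C; (1,8):dx=-5,dy=+12->D; (1,9):dx=+3,dy=-3->D
  (2,3):dx=-9,dy=-4->C; (2,4):dx=-5,dy=+8->D; (2,5):dx=-4,dy=+6->D; (2,6):dx=-8,dy=+1->D
  (2,7):dx=-1,dy=+3->D; (2,8):dx=-7,dy=+9->D; (2,9):dx=+1,dy=-6->D; (3,4):dx=+4,dy=+12->C
  (3,5):dx=+5,dy=+10->C; (3,6):dx=+1,dy=+5->C; (3,7):dx=+8,dy=+7->C; (3,8):dx=+2,dy=+13->C
  (3,9):dx=+10,dy=-2->D; (4,5):dx=+1,dy=-2->D; (4,6):dx=-3,dy=-7->C; (4,7):dx=+4,dy=-5->D
  (4,8):dx=-2,dy=+1->D; (4,9):dx=+6,dy=-14->D; (5,6):dx=-4,dy=-5->C; (5,7):dx=+3,dy=-3->D
  (5,8):dx=-3,dy=+3->D; (5,9):dx=+5,dy=-12->D; (6,7):dx=+7,dy=+2->C; (6,8):dx=+1,dy=+8->C
  (6,9):dx=+9,dy=-7->D; (7,8):dx=-6,dy=+6->D; (7,9):dx=+2,dy=-9->D; (8,9):dx=+8,dy=-15->D
Step 2: C = 13, D = 23, total pairs = 36.
Step 3: tau = (C - D)/(n(n-1)/2) = (13 - 23)/36 = -0.277778.
Step 4: Exact two-sided p-value (enumerate n! = 362880 permutations of y under H0): p = 0.358488.
Step 5: alpha = 0.1. fail to reject H0.

tau_b = -0.2778 (C=13, D=23), p = 0.358488, fail to reject H0.


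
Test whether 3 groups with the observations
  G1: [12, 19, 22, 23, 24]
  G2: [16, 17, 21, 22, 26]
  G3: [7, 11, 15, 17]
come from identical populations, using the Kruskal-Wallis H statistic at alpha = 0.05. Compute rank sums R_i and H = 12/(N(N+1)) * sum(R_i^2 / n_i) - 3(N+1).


Step 1: Combine all N = 14 observations and assign midranks.
sorted (value, group, rank): (7,G3,1), (11,G3,2), (12,G1,3), (15,G3,4), (16,G2,5), (17,G2,6.5), (17,G3,6.5), (19,G1,8), (21,G2,9), (22,G1,10.5), (22,G2,10.5), (23,G1,12), (24,G1,13), (26,G2,14)
Step 2: Sum ranks within each group.
R_1 = 46.5 (n_1 = 5)
R_2 = 45 (n_2 = 5)
R_3 = 13.5 (n_3 = 4)
Step 3: H = 12/(N(N+1)) * sum(R_i^2/n_i) - 3(N+1)
     = 12/(14*15) * (46.5^2/5 + 45^2/5 + 13.5^2/4) - 3*15
     = 0.057143 * 883.013 - 45
     = 5.457857.
Step 4: Ties present; correction factor C = 1 - 12/(14^3 - 14) = 0.995604. Corrected H = 5.457857 / 0.995604 = 5.481954.
Step 5: Under H0, H ~ chi^2(2); p-value = 0.064507.
Step 6: alpha = 0.05. fail to reject H0.

H = 5.4820, df = 2, p = 0.064507, fail to reject H0.


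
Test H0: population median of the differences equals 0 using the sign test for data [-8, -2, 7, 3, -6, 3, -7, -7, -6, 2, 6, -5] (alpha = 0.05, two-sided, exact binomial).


Step 1: Discard zero differences. Original n = 12; n_eff = number of nonzero differences = 12.
Nonzero differences (with sign): -8, -2, +7, +3, -6, +3, -7, -7, -6, +2, +6, -5
Step 2: Count signs: positive = 5, negative = 7.
Step 3: Under H0: P(positive) = 0.5, so the number of positives S ~ Bin(12, 0.5).
Step 4: Two-sided exact p-value = sum of Bin(12,0.5) probabilities at or below the observed probability = 0.774414.
Step 5: alpha = 0.05. fail to reject H0.

n_eff = 12, pos = 5, neg = 7, p = 0.774414, fail to reject H0.


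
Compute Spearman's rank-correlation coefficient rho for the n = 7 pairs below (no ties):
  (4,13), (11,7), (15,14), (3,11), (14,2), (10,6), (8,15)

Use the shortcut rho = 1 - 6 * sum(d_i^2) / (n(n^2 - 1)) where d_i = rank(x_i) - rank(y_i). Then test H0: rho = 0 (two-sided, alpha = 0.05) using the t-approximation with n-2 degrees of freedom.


Step 1: Rank x and y separately (midranks; no ties here).
rank(x): 4->2, 11->5, 15->7, 3->1, 14->6, 10->4, 8->3
rank(y): 13->5, 7->3, 14->6, 11->4, 2->1, 6->2, 15->7
Step 2: d_i = R_x(i) - R_y(i); compute d_i^2.
  (2-5)^2=9, (5-3)^2=4, (7-6)^2=1, (1-4)^2=9, (6-1)^2=25, (4-2)^2=4, (3-7)^2=16
sum(d^2) = 68.
Step 3: rho = 1 - 6*68 / (7*(7^2 - 1)) = 1 - 408/336 = -0.214286.
Step 4: Under H0, t = rho * sqrt((n-2)/(1-rho^2)) = -0.4906 ~ t(5).
Step 5: Two-sided p-value from the t-distribution with 5 df = 0.644512.
Step 6: alpha = 0.05. fail to reject H0.

rho = -0.2143, p = 0.644512, fail to reject H0 at alpha = 0.05.


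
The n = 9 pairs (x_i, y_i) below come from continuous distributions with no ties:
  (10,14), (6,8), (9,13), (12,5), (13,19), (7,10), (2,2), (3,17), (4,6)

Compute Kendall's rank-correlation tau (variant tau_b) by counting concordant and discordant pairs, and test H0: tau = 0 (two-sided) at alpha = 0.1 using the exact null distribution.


Step 1: Enumerate the 36 unordered pairs (i,j) with i<j and classify each by sign(x_j-x_i) * sign(y_j-y_i).
  (1,2):dx=-4,dy=-6->C; (1,3):dx=-1,dy=-1->C; (1,4):dx=+2,dy=-9->D; (1,5):dx=+3,dy=+5->C
  (1,6):dx=-3,dy=-4->C; (1,7):dx=-8,dy=-12->C; (1,8):dx=-7,dy=+3->D; (1,9):dx=-6,dy=-8->C
  (2,3):dx=+3,dy=+5->C; (2,4):dx=+6,dy=-3->D; (2,5):dx=+7,dy=+11->C; (2,6):dx=+1,dy=+2->C
  (2,7):dx=-4,dy=-6->C; (2,8):dx=-3,dy=+9->D; (2,9):dx=-2,dy=-2->C; (3,4):dx=+3,dy=-8->D
  (3,5):dx=+4,dy=+6->C; (3,6):dx=-2,dy=-3->C; (3,7):dx=-7,dy=-11->C; (3,8):dx=-6,dy=+4->D
  (3,9):dx=-5,dy=-7->C; (4,5):dx=+1,dy=+14->C; (4,6):dx=-5,dy=+5->D; (4,7):dx=-10,dy=-3->C
  (4,8):dx=-9,dy=+12->D; (4,9):dx=-8,dy=+1->D; (5,6):dx=-6,dy=-9->C; (5,7):dx=-11,dy=-17->C
  (5,8):dx=-10,dy=-2->C; (5,9):dx=-9,dy=-13->C; (6,7):dx=-5,dy=-8->C; (6,8):dx=-4,dy=+7->D
  (6,9):dx=-3,dy=-4->C; (7,8):dx=+1,dy=+15->C; (7,9):dx=+2,dy=+4->C; (8,9):dx=+1,dy=-11->D
Step 2: C = 25, D = 11, total pairs = 36.
Step 3: tau = (C - D)/(n(n-1)/2) = (25 - 11)/36 = 0.388889.
Step 4: Exact two-sided p-value (enumerate n! = 362880 permutations of y under H0): p = 0.180181.
Step 5: alpha = 0.1. fail to reject H0.

tau_b = 0.3889 (C=25, D=11), p = 0.180181, fail to reject H0.


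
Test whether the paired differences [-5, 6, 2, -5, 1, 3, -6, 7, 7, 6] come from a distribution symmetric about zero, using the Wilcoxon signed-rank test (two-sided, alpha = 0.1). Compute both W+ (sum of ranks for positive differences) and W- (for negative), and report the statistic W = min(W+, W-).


Step 1: Drop any zero differences (none here) and take |d_i|.
|d| = [5, 6, 2, 5, 1, 3, 6, 7, 7, 6]
Step 2: Midrank |d_i| (ties get averaged ranks).
ranks: |5|->4.5, |6|->7, |2|->2, |5|->4.5, |1|->1, |3|->3, |6|->7, |7|->9.5, |7|->9.5, |6|->7
Step 3: Attach original signs; sum ranks with positive sign and with negative sign.
W+ = 7 + 2 + 1 + 3 + 9.5 + 9.5 + 7 = 39
W- = 4.5 + 4.5 + 7 = 16
(Check: W+ + W- = 55 should equal n(n+1)/2 = 55.)
Step 4: Test statistic W = min(W+, W-) = 16.
Step 5: Ties in |d|, so use the tie-corrected normal approximation.
        E[W] = n(n+1)/4 = 10*11/4 = 27.5.
        Tie groups: |d|=5 (t=2), |d|=6 (t=3), |d|=7 (t=2); sum(t^3 - t) = 36.
        Var[W] = n(n+1)(2n+1)/24 - sum(t^3-t)/48 = 2310/24 - 36/48 = 95.5.
        z = (W - E[W]) / sqrt(Var[W]) = (16 - 27.5) / 9.7724 = -1.1768.
        Two-sided p = 2*Phi(z) = 0.239282.
Step 6: alpha = 0.1. fail to reject H0.

W+ = 39, W- = 16, W = min = 16, p = 0.239282, fail to reject H0.


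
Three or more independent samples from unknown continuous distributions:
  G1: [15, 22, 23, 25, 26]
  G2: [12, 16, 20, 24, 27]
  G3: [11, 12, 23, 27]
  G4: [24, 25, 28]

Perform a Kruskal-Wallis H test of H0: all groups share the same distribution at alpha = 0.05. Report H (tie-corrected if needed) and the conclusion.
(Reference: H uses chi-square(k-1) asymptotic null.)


Step 1: Combine all N = 17 observations and assign midranks.
sorted (value, group, rank): (11,G3,1), (12,G2,2.5), (12,G3,2.5), (15,G1,4), (16,G2,5), (20,G2,6), (22,G1,7), (23,G1,8.5), (23,G3,8.5), (24,G2,10.5), (24,G4,10.5), (25,G1,12.5), (25,G4,12.5), (26,G1,14), (27,G2,15.5), (27,G3,15.5), (28,G4,17)
Step 2: Sum ranks within each group.
R_1 = 46 (n_1 = 5)
R_2 = 39.5 (n_2 = 5)
R_3 = 27.5 (n_3 = 4)
R_4 = 40 (n_4 = 3)
Step 3: H = 12/(N(N+1)) * sum(R_i^2/n_i) - 3(N+1)
     = 12/(17*18) * (46^2/5 + 39.5^2/5 + 27.5^2/4 + 40^2/3) - 3*18
     = 0.039216 * 1457.65 - 54
     = 3.162582.
Step 4: Ties present; correction factor C = 1 - 30/(17^3 - 17) = 0.993873. Corrected H = 3.162582 / 0.993873 = 3.182080.
Step 5: Under H0, H ~ chi^2(3); p-value = 0.364395.
Step 6: alpha = 0.05. fail to reject H0.

H = 3.1821, df = 3, p = 0.364395, fail to reject H0.


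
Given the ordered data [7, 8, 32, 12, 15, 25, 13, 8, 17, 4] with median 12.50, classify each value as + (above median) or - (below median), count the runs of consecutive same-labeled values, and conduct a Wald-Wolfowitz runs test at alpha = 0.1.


Step 1: Compute median = 12.50; label A = above, B = below.
Labels in order: BBABAAABAB  (n_A = 5, n_B = 5)
Step 2: Count runs R = 7.
Step 3: Under H0 (random ordering), E[R] = 2*n_A*n_B/(n_A+n_B) + 1 = 2*5*5/10 + 1 = 6.0000.
        Var[R] = 2*n_A*n_B*(2*n_A*n_B - n_A - n_B) / ((n_A+n_B)^2 * (n_A+n_B-1)) = 2000/900 = 2.2222.
        SD[R] = 1.4907.
Step 4: Continuity-corrected z = (R - 0.5 - E[R]) / SD[R] = (7 - 0.5 - 6.0000) / 1.4907 = 0.3354.
Step 5: Two-sided p-value via normal approximation = 2*(1 - Phi(|z|)) = 0.737316.
Step 6: alpha = 0.1. fail to reject H0.

R = 7, z = 0.3354, p = 0.737316, fail to reject H0.


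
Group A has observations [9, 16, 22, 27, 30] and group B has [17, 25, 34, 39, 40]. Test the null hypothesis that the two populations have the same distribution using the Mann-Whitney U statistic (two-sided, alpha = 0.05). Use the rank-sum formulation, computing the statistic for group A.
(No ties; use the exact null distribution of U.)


Step 1: Combine and sort all 10 observations; assign midranks.
sorted (value, group): (9,X), (16,X), (17,Y), (22,X), (25,Y), (27,X), (30,X), (34,Y), (39,Y), (40,Y)
ranks: 9->1, 16->2, 17->3, 22->4, 25->5, 27->6, 30->7, 34->8, 39->9, 40->10
Step 2: Rank sum for X: R1 = 1 + 2 + 4 + 6 + 7 = 20.
Step 3: U_X = R1 - n1(n1+1)/2 = 20 - 5*6/2 = 20 - 15 = 5.
       U_Y = n1*n2 - U_X = 25 - 5 = 20.
Step 4: No ties, so the exact null distribution of U (based on enumerating the C(10,5) = 252 equally likely rank assignments) gives the two-sided p-value.
Step 5: p-value = 0.150794; compare to alpha = 0.05. fail to reject H0.

U_X = 5, p = 0.150794, fail to reject H0 at alpha = 0.05.


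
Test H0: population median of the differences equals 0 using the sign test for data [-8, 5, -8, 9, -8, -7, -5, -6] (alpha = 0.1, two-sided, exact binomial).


Step 1: Discard zero differences. Original n = 8; n_eff = number of nonzero differences = 8.
Nonzero differences (with sign): -8, +5, -8, +9, -8, -7, -5, -6
Step 2: Count signs: positive = 2, negative = 6.
Step 3: Under H0: P(positive) = 0.5, so the number of positives S ~ Bin(8, 0.5).
Step 4: Two-sided exact p-value = sum of Bin(8,0.5) probabilities at or below the observed probability = 0.289062.
Step 5: alpha = 0.1. fail to reject H0.

n_eff = 8, pos = 2, neg = 6, p = 0.289062, fail to reject H0.


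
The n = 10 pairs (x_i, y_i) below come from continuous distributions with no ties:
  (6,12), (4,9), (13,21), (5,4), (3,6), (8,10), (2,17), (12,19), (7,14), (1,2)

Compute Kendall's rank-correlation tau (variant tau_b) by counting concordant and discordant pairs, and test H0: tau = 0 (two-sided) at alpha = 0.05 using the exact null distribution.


Step 1: Enumerate the 45 unordered pairs (i,j) with i<j and classify each by sign(x_j-x_i) * sign(y_j-y_i).
  (1,2):dx=-2,dy=-3->C; (1,3):dx=+7,dy=+9->C; (1,4):dx=-1,dy=-8->C; (1,5):dx=-3,dy=-6->C
  (1,6):dx=+2,dy=-2->D; (1,7):dx=-4,dy=+5->D; (1,8):dx=+6,dy=+7->C; (1,9):dx=+1,dy=+2->C
  (1,10):dx=-5,dy=-10->C; (2,3):dx=+9,dy=+12->C; (2,4):dx=+1,dy=-5->D; (2,5):dx=-1,dy=-3->C
  (2,6):dx=+4,dy=+1->C; (2,7):dx=-2,dy=+8->D; (2,8):dx=+8,dy=+10->C; (2,9):dx=+3,dy=+5->C
  (2,10):dx=-3,dy=-7->C; (3,4):dx=-8,dy=-17->C; (3,5):dx=-10,dy=-15->C; (3,6):dx=-5,dy=-11->C
  (3,7):dx=-11,dy=-4->C; (3,8):dx=-1,dy=-2->C; (3,9):dx=-6,dy=-7->C; (3,10):dx=-12,dy=-19->C
  (4,5):dx=-2,dy=+2->D; (4,6):dx=+3,dy=+6->C; (4,7):dx=-3,dy=+13->D; (4,8):dx=+7,dy=+15->C
  (4,9):dx=+2,dy=+10->C; (4,10):dx=-4,dy=-2->C; (5,6):dx=+5,dy=+4->C; (5,7):dx=-1,dy=+11->D
  (5,8):dx=+9,dy=+13->C; (5,9):dx=+4,dy=+8->C; (5,10):dx=-2,dy=-4->C; (6,7):dx=-6,dy=+7->D
  (6,8):dx=+4,dy=+9->C; (6,9):dx=-1,dy=+4->D; (6,10):dx=-7,dy=-8->C; (7,8):dx=+10,dy=+2->C
  (7,9):dx=+5,dy=-3->D; (7,10):dx=-1,dy=-15->C; (8,9):dx=-5,dy=-5->C; (8,10):dx=-11,dy=-17->C
  (9,10):dx=-6,dy=-12->C
Step 2: C = 35, D = 10, total pairs = 45.
Step 3: tau = (C - D)/(n(n-1)/2) = (35 - 10)/45 = 0.555556.
Step 4: Exact two-sided p-value (enumerate n! = 3628800 permutations of y under H0): p = 0.028609.
Step 5: alpha = 0.05. reject H0.

tau_b = 0.5556 (C=35, D=10), p = 0.028609, reject H0.


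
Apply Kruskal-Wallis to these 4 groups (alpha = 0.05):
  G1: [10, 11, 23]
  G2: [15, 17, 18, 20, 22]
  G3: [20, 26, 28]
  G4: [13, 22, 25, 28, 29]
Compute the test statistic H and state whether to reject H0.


Step 1: Combine all N = 16 observations and assign midranks.
sorted (value, group, rank): (10,G1,1), (11,G1,2), (13,G4,3), (15,G2,4), (17,G2,5), (18,G2,6), (20,G2,7.5), (20,G3,7.5), (22,G2,9.5), (22,G4,9.5), (23,G1,11), (25,G4,12), (26,G3,13), (28,G3,14.5), (28,G4,14.5), (29,G4,16)
Step 2: Sum ranks within each group.
R_1 = 14 (n_1 = 3)
R_2 = 32 (n_2 = 5)
R_3 = 35 (n_3 = 3)
R_4 = 55 (n_4 = 5)
Step 3: H = 12/(N(N+1)) * sum(R_i^2/n_i) - 3(N+1)
     = 12/(16*17) * (14^2/3 + 32^2/5 + 35^2/3 + 55^2/5) - 3*17
     = 0.044118 * 1283.47 - 51
     = 5.623529.
Step 4: Ties present; correction factor C = 1 - 18/(16^3 - 16) = 0.995588. Corrected H = 5.623529 / 0.995588 = 5.648449.
Step 5: Under H0, H ~ chi^2(3); p-value = 0.130024.
Step 6: alpha = 0.05. fail to reject H0.

H = 5.6484, df = 3, p = 0.130024, fail to reject H0.


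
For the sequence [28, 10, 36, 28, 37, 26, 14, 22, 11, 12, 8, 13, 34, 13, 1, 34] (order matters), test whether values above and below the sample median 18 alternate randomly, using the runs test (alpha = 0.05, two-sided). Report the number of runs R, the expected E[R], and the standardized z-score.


Step 1: Compute median = 18; label A = above, B = below.
Labels in order: ABAAAABABBBBABBA  (n_A = 8, n_B = 8)
Step 2: Count runs R = 9.
Step 3: Under H0 (random ordering), E[R] = 2*n_A*n_B/(n_A+n_B) + 1 = 2*8*8/16 + 1 = 9.0000.
        Var[R] = 2*n_A*n_B*(2*n_A*n_B - n_A - n_B) / ((n_A+n_B)^2 * (n_A+n_B-1)) = 14336/3840 = 3.7333.
        SD[R] = 1.9322.
Step 4: R = E[R], so z = 0 with no continuity correction.
Step 5: Two-sided p-value via normal approximation = 2*(1 - Phi(|z|)) = 1.000000.
Step 6: alpha = 0.05. fail to reject H0.

R = 9, z = 0.0000, p = 1.000000, fail to reject H0.


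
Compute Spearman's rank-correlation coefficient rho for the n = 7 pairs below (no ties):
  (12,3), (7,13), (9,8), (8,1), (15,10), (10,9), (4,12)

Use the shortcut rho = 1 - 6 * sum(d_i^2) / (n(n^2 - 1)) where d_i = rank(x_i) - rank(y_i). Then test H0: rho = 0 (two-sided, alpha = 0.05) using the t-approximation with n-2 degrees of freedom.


Step 1: Rank x and y separately (midranks; no ties here).
rank(x): 12->6, 7->2, 9->4, 8->3, 15->7, 10->5, 4->1
rank(y): 3->2, 13->7, 8->3, 1->1, 10->5, 9->4, 12->6
Step 2: d_i = R_x(i) - R_y(i); compute d_i^2.
  (6-2)^2=16, (2-7)^2=25, (4-3)^2=1, (3-1)^2=4, (7-5)^2=4, (5-4)^2=1, (1-6)^2=25
sum(d^2) = 76.
Step 3: rho = 1 - 6*76 / (7*(7^2 - 1)) = 1 - 456/336 = -0.357143.
Step 4: Under H0, t = rho * sqrt((n-2)/(1-rho^2)) = -0.8550 ~ t(5).
Step 5: Two-sided p-value from the t-distribution with 5 df = 0.431611.
Step 6: alpha = 0.05. fail to reject H0.

rho = -0.3571, p = 0.431611, fail to reject H0 at alpha = 0.05.


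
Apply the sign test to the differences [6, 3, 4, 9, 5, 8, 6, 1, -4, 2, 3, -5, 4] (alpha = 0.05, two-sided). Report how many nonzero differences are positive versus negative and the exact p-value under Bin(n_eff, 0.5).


Step 1: Discard zero differences. Original n = 13; n_eff = number of nonzero differences = 13.
Nonzero differences (with sign): +6, +3, +4, +9, +5, +8, +6, +1, -4, +2, +3, -5, +4
Step 2: Count signs: positive = 11, negative = 2.
Step 3: Under H0: P(positive) = 0.5, so the number of positives S ~ Bin(13, 0.5).
Step 4: Two-sided exact p-value = sum of Bin(13,0.5) probabilities at or below the observed probability = 0.022461.
Step 5: alpha = 0.05. reject H0.

n_eff = 13, pos = 11, neg = 2, p = 0.022461, reject H0.


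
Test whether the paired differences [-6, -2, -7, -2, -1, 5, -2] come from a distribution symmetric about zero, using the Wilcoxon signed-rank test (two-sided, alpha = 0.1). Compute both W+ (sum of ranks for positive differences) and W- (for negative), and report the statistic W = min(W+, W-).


Step 1: Drop any zero differences (none here) and take |d_i|.
|d| = [6, 2, 7, 2, 1, 5, 2]
Step 2: Midrank |d_i| (ties get averaged ranks).
ranks: |6|->6, |2|->3, |7|->7, |2|->3, |1|->1, |5|->5, |2|->3
Step 3: Attach original signs; sum ranks with positive sign and with negative sign.
W+ = 5 = 5
W- = 6 + 3 + 7 + 3 + 1 + 3 = 23
(Check: W+ + W- = 28 should equal n(n+1)/2 = 28.)
Step 4: Test statistic W = min(W+, W-) = 5.
Step 5: Ties in |d|, so use the tie-corrected normal approximation.
        E[W] = n(n+1)/4 = 7*8/4 = 14.
        Tie groups: |d|=2 (t=3); sum(t^3 - t) = 24.
        Var[W] = n(n+1)(2n+1)/24 - sum(t^3-t)/48 = 840/24 - 24/48 = 34.5.
        z = (W - E[W]) / sqrt(Var[W]) = (5 - 14) / 5.8737 = -1.5323.
        Two-sided p = 2*Phi(z) = 0.125458.
Step 6: alpha = 0.1. fail to reject H0.

W+ = 5, W- = 23, W = min = 5, p = 0.125458, fail to reject H0.


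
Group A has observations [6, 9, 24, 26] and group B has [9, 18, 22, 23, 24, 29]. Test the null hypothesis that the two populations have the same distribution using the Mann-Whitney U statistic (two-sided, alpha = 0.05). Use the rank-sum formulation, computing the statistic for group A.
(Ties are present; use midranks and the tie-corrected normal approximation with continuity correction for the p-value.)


Step 1: Combine and sort all 10 observations; assign midranks.
sorted (value, group): (6,X), (9,X), (9,Y), (18,Y), (22,Y), (23,Y), (24,X), (24,Y), (26,X), (29,Y)
ranks: 6->1, 9->2.5, 9->2.5, 18->4, 22->5, 23->6, 24->7.5, 24->7.5, 26->9, 29->10
Step 2: Rank sum for X: R1 = 1 + 2.5 + 7.5 + 9 = 20.
Step 3: U_X = R1 - n1(n1+1)/2 = 20 - 4*5/2 = 20 - 10 = 10.
       U_Y = n1*n2 - U_X = 24 - 10 = 14.
Step 4: Ties are present, so use the tie-corrected normal approximation (with continuity correction) for the p-value.
Step 5: p-value = 0.747637; compare to alpha = 0.05. fail to reject H0.

U_X = 10, p = 0.747637, fail to reject H0 at alpha = 0.05.


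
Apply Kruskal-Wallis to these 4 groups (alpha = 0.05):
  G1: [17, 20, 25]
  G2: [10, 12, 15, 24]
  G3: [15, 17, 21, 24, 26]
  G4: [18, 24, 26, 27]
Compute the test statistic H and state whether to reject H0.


Step 1: Combine all N = 16 observations and assign midranks.
sorted (value, group, rank): (10,G2,1), (12,G2,2), (15,G2,3.5), (15,G3,3.5), (17,G1,5.5), (17,G3,5.5), (18,G4,7), (20,G1,8), (21,G3,9), (24,G2,11), (24,G3,11), (24,G4,11), (25,G1,13), (26,G3,14.5), (26,G4,14.5), (27,G4,16)
Step 2: Sum ranks within each group.
R_1 = 26.5 (n_1 = 3)
R_2 = 17.5 (n_2 = 4)
R_3 = 43.5 (n_3 = 5)
R_4 = 48.5 (n_4 = 4)
Step 3: H = 12/(N(N+1)) * sum(R_i^2/n_i) - 3(N+1)
     = 12/(16*17) * (26.5^2/3 + 17.5^2/4 + 43.5^2/5 + 48.5^2/4) - 3*17
     = 0.044118 * 1277.16 - 51
     = 5.345221.
Step 4: Ties present; correction factor C = 1 - 42/(16^3 - 16) = 0.989706. Corrected H = 5.345221 / 0.989706 = 5.400817.
Step 5: Under H0, H ~ chi^2(3); p-value = 0.144693.
Step 6: alpha = 0.05. fail to reject H0.

H = 5.4008, df = 3, p = 0.144693, fail to reject H0.


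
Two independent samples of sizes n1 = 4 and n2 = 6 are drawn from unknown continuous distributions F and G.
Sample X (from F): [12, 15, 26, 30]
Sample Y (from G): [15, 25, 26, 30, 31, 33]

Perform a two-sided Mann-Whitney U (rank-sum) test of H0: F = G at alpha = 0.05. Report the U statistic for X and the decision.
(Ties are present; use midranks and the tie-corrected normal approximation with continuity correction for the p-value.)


Step 1: Combine and sort all 10 observations; assign midranks.
sorted (value, group): (12,X), (15,X), (15,Y), (25,Y), (26,X), (26,Y), (30,X), (30,Y), (31,Y), (33,Y)
ranks: 12->1, 15->2.5, 15->2.5, 25->4, 26->5.5, 26->5.5, 30->7.5, 30->7.5, 31->9, 33->10
Step 2: Rank sum for X: R1 = 1 + 2.5 + 5.5 + 7.5 = 16.5.
Step 3: U_X = R1 - n1(n1+1)/2 = 16.5 - 4*5/2 = 16.5 - 10 = 6.5.
       U_Y = n1*n2 - U_X = 24 - 6.5 = 17.5.
Step 4: Ties are present, so use the tie-corrected normal approximation (with continuity correction) for the p-value.
Step 5: p-value = 0.282004; compare to alpha = 0.05. fail to reject H0.

U_X = 6.5, p = 0.282004, fail to reject H0 at alpha = 0.05.


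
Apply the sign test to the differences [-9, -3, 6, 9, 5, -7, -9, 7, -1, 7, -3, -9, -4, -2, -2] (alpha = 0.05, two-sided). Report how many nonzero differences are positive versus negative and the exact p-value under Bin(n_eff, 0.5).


Step 1: Discard zero differences. Original n = 15; n_eff = number of nonzero differences = 15.
Nonzero differences (with sign): -9, -3, +6, +9, +5, -7, -9, +7, -1, +7, -3, -9, -4, -2, -2
Step 2: Count signs: positive = 5, negative = 10.
Step 3: Under H0: P(positive) = 0.5, so the number of positives S ~ Bin(15, 0.5).
Step 4: Two-sided exact p-value = sum of Bin(15,0.5) probabilities at or below the observed probability = 0.301758.
Step 5: alpha = 0.05. fail to reject H0.

n_eff = 15, pos = 5, neg = 10, p = 0.301758, fail to reject H0.


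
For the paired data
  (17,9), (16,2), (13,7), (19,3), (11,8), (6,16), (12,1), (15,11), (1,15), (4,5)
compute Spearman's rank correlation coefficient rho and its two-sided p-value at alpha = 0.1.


Step 1: Rank x and y separately (midranks; no ties here).
rank(x): 17->9, 16->8, 13->6, 19->10, 11->4, 6->3, 12->5, 15->7, 1->1, 4->2
rank(y): 9->7, 2->2, 7->5, 3->3, 8->6, 16->10, 1->1, 11->8, 15->9, 5->4
Step 2: d_i = R_x(i) - R_y(i); compute d_i^2.
  (9-7)^2=4, (8-2)^2=36, (6-5)^2=1, (10-3)^2=49, (4-6)^2=4, (3-10)^2=49, (5-1)^2=16, (7-8)^2=1, (1-9)^2=64, (2-4)^2=4
sum(d^2) = 228.
Step 3: rho = 1 - 6*228 / (10*(10^2 - 1)) = 1 - 1368/990 = -0.381818.
Step 4: Under H0, t = rho * sqrt((n-2)/(1-rho^2)) = -1.1685 ~ t(8).
Step 5: Two-sided p-value from the t-distribution with 8 df = 0.276255.
Step 6: alpha = 0.1. fail to reject H0.

rho = -0.3818, p = 0.276255, fail to reject H0 at alpha = 0.1.


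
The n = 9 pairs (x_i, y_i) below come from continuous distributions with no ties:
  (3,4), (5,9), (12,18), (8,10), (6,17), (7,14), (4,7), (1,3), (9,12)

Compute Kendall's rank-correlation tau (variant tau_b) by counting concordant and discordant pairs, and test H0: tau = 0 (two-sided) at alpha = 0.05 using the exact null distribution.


Step 1: Enumerate the 36 unordered pairs (i,j) with i<j and classify each by sign(x_j-x_i) * sign(y_j-y_i).
  (1,2):dx=+2,dy=+5->C; (1,3):dx=+9,dy=+14->C; (1,4):dx=+5,dy=+6->C; (1,5):dx=+3,dy=+13->C
  (1,6):dx=+4,dy=+10->C; (1,7):dx=+1,dy=+3->C; (1,8):dx=-2,dy=-1->C; (1,9):dx=+6,dy=+8->C
  (2,3):dx=+7,dy=+9->C; (2,4):dx=+3,dy=+1->C; (2,5):dx=+1,dy=+8->C; (2,6):dx=+2,dy=+5->C
  (2,7):dx=-1,dy=-2->C; (2,8):dx=-4,dy=-6->C; (2,9):dx=+4,dy=+3->C; (3,4):dx=-4,dy=-8->C
  (3,5):dx=-6,dy=-1->C; (3,6):dx=-5,dy=-4->C; (3,7):dx=-8,dy=-11->C; (3,8):dx=-11,dy=-15->C
  (3,9):dx=-3,dy=-6->C; (4,5):dx=-2,dy=+7->D; (4,6):dx=-1,dy=+4->D; (4,7):dx=-4,dy=-3->C
  (4,8):dx=-7,dy=-7->C; (4,9):dx=+1,dy=+2->C; (5,6):dx=+1,dy=-3->D; (5,7):dx=-2,dy=-10->C
  (5,8):dx=-5,dy=-14->C; (5,9):dx=+3,dy=-5->D; (6,7):dx=-3,dy=-7->C; (6,8):dx=-6,dy=-11->C
  (6,9):dx=+2,dy=-2->D; (7,8):dx=-3,dy=-4->C; (7,9):dx=+5,dy=+5->C; (8,9):dx=+8,dy=+9->C
Step 2: C = 31, D = 5, total pairs = 36.
Step 3: tau = (C - D)/(n(n-1)/2) = (31 - 5)/36 = 0.722222.
Step 4: Exact two-sided p-value (enumerate n! = 362880 permutations of y under H0): p = 0.005886.
Step 5: alpha = 0.05. reject H0.

tau_b = 0.7222 (C=31, D=5), p = 0.005886, reject H0.


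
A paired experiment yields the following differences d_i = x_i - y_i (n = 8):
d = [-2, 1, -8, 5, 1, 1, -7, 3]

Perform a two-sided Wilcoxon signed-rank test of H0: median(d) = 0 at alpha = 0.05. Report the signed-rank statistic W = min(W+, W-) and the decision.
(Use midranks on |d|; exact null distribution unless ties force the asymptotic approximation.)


Step 1: Drop any zero differences (none here) and take |d_i|.
|d| = [2, 1, 8, 5, 1, 1, 7, 3]
Step 2: Midrank |d_i| (ties get averaged ranks).
ranks: |2|->4, |1|->2, |8|->8, |5|->6, |1|->2, |1|->2, |7|->7, |3|->5
Step 3: Attach original signs; sum ranks with positive sign and with negative sign.
W+ = 2 + 6 + 2 + 2 + 5 = 17
W- = 4 + 8 + 7 = 19
(Check: W+ + W- = 36 should equal n(n+1)/2 = 36.)
Step 4: Test statistic W = min(W+, W-) = 17.
Step 5: Ties in |d|, so use the tie-corrected normal approximation.
        E[W] = n(n+1)/4 = 8*9/4 = 18.
        Tie groups: |d|=1 (t=3); sum(t^3 - t) = 24.
        Var[W] = n(n+1)(2n+1)/24 - sum(t^3-t)/48 = 1224/24 - 24/48 = 50.5.
        z = (W - E[W]) / sqrt(Var[W]) = (17 - 18) / 7.1063 = -0.1407.
        Two-sided p = 2*Phi(z) = 0.888092.
Step 6: alpha = 0.05. fail to reject H0.

W+ = 17, W- = 19, W = min = 17, p = 0.888092, fail to reject H0.


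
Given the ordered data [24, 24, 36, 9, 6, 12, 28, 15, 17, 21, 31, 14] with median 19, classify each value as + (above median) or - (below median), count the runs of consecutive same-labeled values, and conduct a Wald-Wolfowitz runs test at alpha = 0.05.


Step 1: Compute median = 19; label A = above, B = below.
Labels in order: AAABBBABBAAB  (n_A = 6, n_B = 6)
Step 2: Count runs R = 6.
Step 3: Under H0 (random ordering), E[R] = 2*n_A*n_B/(n_A+n_B) + 1 = 2*6*6/12 + 1 = 7.0000.
        Var[R] = 2*n_A*n_B*(2*n_A*n_B - n_A - n_B) / ((n_A+n_B)^2 * (n_A+n_B-1)) = 4320/1584 = 2.7273.
        SD[R] = 1.6514.
Step 4: Continuity-corrected z = (R + 0.5 - E[R]) / SD[R] = (6 + 0.5 - 7.0000) / 1.6514 = -0.3028.
Step 5: Two-sided p-value via normal approximation = 2*(1 - Phi(|z|)) = 0.762069.
Step 6: alpha = 0.05. fail to reject H0.

R = 6, z = -0.3028, p = 0.762069, fail to reject H0.


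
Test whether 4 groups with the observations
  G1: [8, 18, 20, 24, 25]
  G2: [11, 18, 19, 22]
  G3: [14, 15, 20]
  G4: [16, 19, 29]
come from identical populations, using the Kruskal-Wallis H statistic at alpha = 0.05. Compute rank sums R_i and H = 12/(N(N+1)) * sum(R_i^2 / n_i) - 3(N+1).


Step 1: Combine all N = 15 observations and assign midranks.
sorted (value, group, rank): (8,G1,1), (11,G2,2), (14,G3,3), (15,G3,4), (16,G4,5), (18,G1,6.5), (18,G2,6.5), (19,G2,8.5), (19,G4,8.5), (20,G1,10.5), (20,G3,10.5), (22,G2,12), (24,G1,13), (25,G1,14), (29,G4,15)
Step 2: Sum ranks within each group.
R_1 = 45 (n_1 = 5)
R_2 = 29 (n_2 = 4)
R_3 = 17.5 (n_3 = 3)
R_4 = 28.5 (n_4 = 3)
Step 3: H = 12/(N(N+1)) * sum(R_i^2/n_i) - 3(N+1)
     = 12/(15*16) * (45^2/5 + 29^2/4 + 17.5^2/3 + 28.5^2/3) - 3*16
     = 0.050000 * 988.083 - 48
     = 1.404167.
Step 4: Ties present; correction factor C = 1 - 18/(15^3 - 15) = 0.994643. Corrected H = 1.404167 / 0.994643 = 1.411730.
Step 5: Under H0, H ~ chi^2(3); p-value = 0.702788.
Step 6: alpha = 0.05. fail to reject H0.

H = 1.4117, df = 3, p = 0.702788, fail to reject H0.


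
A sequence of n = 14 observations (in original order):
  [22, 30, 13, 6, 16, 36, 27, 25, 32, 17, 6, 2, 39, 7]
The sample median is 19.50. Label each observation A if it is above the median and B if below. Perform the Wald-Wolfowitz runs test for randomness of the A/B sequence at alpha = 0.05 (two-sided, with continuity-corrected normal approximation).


Step 1: Compute median = 19.50; label A = above, B = below.
Labels in order: AABBBAAAABBBAB  (n_A = 7, n_B = 7)
Step 2: Count runs R = 6.
Step 3: Under H0 (random ordering), E[R] = 2*n_A*n_B/(n_A+n_B) + 1 = 2*7*7/14 + 1 = 8.0000.
        Var[R] = 2*n_A*n_B*(2*n_A*n_B - n_A - n_B) / ((n_A+n_B)^2 * (n_A+n_B-1)) = 8232/2548 = 3.2308.
        SD[R] = 1.7974.
Step 4: Continuity-corrected z = (R + 0.5 - E[R]) / SD[R] = (6 + 0.5 - 8.0000) / 1.7974 = -0.8345.
Step 5: Two-sided p-value via normal approximation = 2*(1 - Phi(|z|)) = 0.403986.
Step 6: alpha = 0.05. fail to reject H0.

R = 6, z = -0.8345, p = 0.403986, fail to reject H0.


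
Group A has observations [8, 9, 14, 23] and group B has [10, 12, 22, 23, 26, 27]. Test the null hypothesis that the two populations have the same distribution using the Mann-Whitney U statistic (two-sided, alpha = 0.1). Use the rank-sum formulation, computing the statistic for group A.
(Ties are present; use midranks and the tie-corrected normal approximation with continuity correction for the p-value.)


Step 1: Combine and sort all 10 observations; assign midranks.
sorted (value, group): (8,X), (9,X), (10,Y), (12,Y), (14,X), (22,Y), (23,X), (23,Y), (26,Y), (27,Y)
ranks: 8->1, 9->2, 10->3, 12->4, 14->5, 22->6, 23->7.5, 23->7.5, 26->9, 27->10
Step 2: Rank sum for X: R1 = 1 + 2 + 5 + 7.5 = 15.5.
Step 3: U_X = R1 - n1(n1+1)/2 = 15.5 - 4*5/2 = 15.5 - 10 = 5.5.
       U_Y = n1*n2 - U_X = 24 - 5.5 = 18.5.
Step 4: Ties are present, so use the tie-corrected normal approximation (with continuity correction) for the p-value.
Step 5: p-value = 0.199458; compare to alpha = 0.1. fail to reject H0.

U_X = 5.5, p = 0.199458, fail to reject H0 at alpha = 0.1.


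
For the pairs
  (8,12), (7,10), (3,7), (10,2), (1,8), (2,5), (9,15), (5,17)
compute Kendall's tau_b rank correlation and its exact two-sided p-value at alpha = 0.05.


Step 1: Enumerate the 28 unordered pairs (i,j) with i<j and classify each by sign(x_j-x_i) * sign(y_j-y_i).
  (1,2):dx=-1,dy=-2->C; (1,3):dx=-5,dy=-5->C; (1,4):dx=+2,dy=-10->D; (1,5):dx=-7,dy=-4->C
  (1,6):dx=-6,dy=-7->C; (1,7):dx=+1,dy=+3->C; (1,8):dx=-3,dy=+5->D; (2,3):dx=-4,dy=-3->C
  (2,4):dx=+3,dy=-8->D; (2,5):dx=-6,dy=-2->C; (2,6):dx=-5,dy=-5->C; (2,7):dx=+2,dy=+5->C
  (2,8):dx=-2,dy=+7->D; (3,4):dx=+7,dy=-5->D; (3,5):dx=-2,dy=+1->D; (3,6):dx=-1,dy=-2->C
  (3,7):dx=+6,dy=+8->C; (3,8):dx=+2,dy=+10->C; (4,5):dx=-9,dy=+6->D; (4,6):dx=-8,dy=+3->D
  (4,7):dx=-1,dy=+13->D; (4,8):dx=-5,dy=+15->D; (5,6):dx=+1,dy=-3->D; (5,7):dx=+8,dy=+7->C
  (5,8):dx=+4,dy=+9->C; (6,7):dx=+7,dy=+10->C; (6,8):dx=+3,dy=+12->C; (7,8):dx=-4,dy=+2->D
Step 2: C = 16, D = 12, total pairs = 28.
Step 3: tau = (C - D)/(n(n-1)/2) = (16 - 12)/28 = 0.142857.
Step 4: Exact two-sided p-value (enumerate n! = 40320 permutations of y under H0): p = 0.719544.
Step 5: alpha = 0.05. fail to reject H0.

tau_b = 0.1429 (C=16, D=12), p = 0.719544, fail to reject H0.


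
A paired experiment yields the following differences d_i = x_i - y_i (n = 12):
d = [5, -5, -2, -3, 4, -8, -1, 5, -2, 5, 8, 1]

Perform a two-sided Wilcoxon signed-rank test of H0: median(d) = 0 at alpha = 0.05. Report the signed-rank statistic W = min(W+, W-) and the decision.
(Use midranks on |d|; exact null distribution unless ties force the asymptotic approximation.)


Step 1: Drop any zero differences (none here) and take |d_i|.
|d| = [5, 5, 2, 3, 4, 8, 1, 5, 2, 5, 8, 1]
Step 2: Midrank |d_i| (ties get averaged ranks).
ranks: |5|->8.5, |5|->8.5, |2|->3.5, |3|->5, |4|->6, |8|->11.5, |1|->1.5, |5|->8.5, |2|->3.5, |5|->8.5, |8|->11.5, |1|->1.5
Step 3: Attach original signs; sum ranks with positive sign and with negative sign.
W+ = 8.5 + 6 + 8.5 + 8.5 + 11.5 + 1.5 = 44.5
W- = 8.5 + 3.5 + 5 + 11.5 + 1.5 + 3.5 = 33.5
(Check: W+ + W- = 78 should equal n(n+1)/2 = 78.)
Step 4: Test statistic W = min(W+, W-) = 33.5.
Step 5: Ties in |d|, so use the tie-corrected normal approximation.
        E[W] = n(n+1)/4 = 12*13/4 = 39.
        Tie groups: |d|=1 (t=2), |d|=2 (t=2), |d|=5 (t=4), |d|=8 (t=2); sum(t^3 - t) = 78.
        Var[W] = n(n+1)(2n+1)/24 - sum(t^3-t)/48 = 3900/24 - 78/48 = 160.875.
        z = (W - E[W]) / sqrt(Var[W]) = (33.5 - 39) / 12.6837 = -0.4336.
        Two-sided p = 2*Phi(z) = 0.664558.
Step 6: alpha = 0.05. fail to reject H0.

W+ = 44.5, W- = 33.5, W = min = 33.5, p = 0.664558, fail to reject H0.


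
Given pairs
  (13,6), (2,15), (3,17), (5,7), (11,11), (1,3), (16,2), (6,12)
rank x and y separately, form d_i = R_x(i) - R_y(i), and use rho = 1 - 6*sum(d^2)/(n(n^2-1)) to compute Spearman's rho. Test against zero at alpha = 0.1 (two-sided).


Step 1: Rank x and y separately (midranks; no ties here).
rank(x): 13->7, 2->2, 3->3, 5->4, 11->6, 1->1, 16->8, 6->5
rank(y): 6->3, 15->7, 17->8, 7->4, 11->5, 3->2, 2->1, 12->6
Step 2: d_i = R_x(i) - R_y(i); compute d_i^2.
  (7-3)^2=16, (2-7)^2=25, (3-8)^2=25, (4-4)^2=0, (6-5)^2=1, (1-2)^2=1, (8-1)^2=49, (5-6)^2=1
sum(d^2) = 118.
Step 3: rho = 1 - 6*118 / (8*(8^2 - 1)) = 1 - 708/504 = -0.404762.
Step 4: Under H0, t = rho * sqrt((n-2)/(1-rho^2)) = -1.0842 ~ t(6).
Step 5: Two-sided p-value from the t-distribution with 6 df = 0.319889.
Step 6: alpha = 0.1. fail to reject H0.

rho = -0.4048, p = 0.319889, fail to reject H0 at alpha = 0.1.


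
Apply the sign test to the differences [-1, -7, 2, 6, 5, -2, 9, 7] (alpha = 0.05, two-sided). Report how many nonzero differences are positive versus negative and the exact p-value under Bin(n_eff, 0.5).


Step 1: Discard zero differences. Original n = 8; n_eff = number of nonzero differences = 8.
Nonzero differences (with sign): -1, -7, +2, +6, +5, -2, +9, +7
Step 2: Count signs: positive = 5, negative = 3.
Step 3: Under H0: P(positive) = 0.5, so the number of positives S ~ Bin(8, 0.5).
Step 4: Two-sided exact p-value = sum of Bin(8,0.5) probabilities at or below the observed probability = 0.726562.
Step 5: alpha = 0.05. fail to reject H0.

n_eff = 8, pos = 5, neg = 3, p = 0.726562, fail to reject H0.


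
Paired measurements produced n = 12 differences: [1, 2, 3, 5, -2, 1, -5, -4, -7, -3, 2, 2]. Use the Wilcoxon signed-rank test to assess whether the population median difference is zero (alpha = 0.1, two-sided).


Step 1: Drop any zero differences (none here) and take |d_i|.
|d| = [1, 2, 3, 5, 2, 1, 5, 4, 7, 3, 2, 2]
Step 2: Midrank |d_i| (ties get averaged ranks).
ranks: |1|->1.5, |2|->4.5, |3|->7.5, |5|->10.5, |2|->4.5, |1|->1.5, |5|->10.5, |4|->9, |7|->12, |3|->7.5, |2|->4.5, |2|->4.5
Step 3: Attach original signs; sum ranks with positive sign and with negative sign.
W+ = 1.5 + 4.5 + 7.5 + 10.5 + 1.5 + 4.5 + 4.5 = 34.5
W- = 4.5 + 10.5 + 9 + 12 + 7.5 = 43.5
(Check: W+ + W- = 78 should equal n(n+1)/2 = 78.)
Step 4: Test statistic W = min(W+, W-) = 34.5.
Step 5: Ties in |d|, so use the tie-corrected normal approximation.
        E[W] = n(n+1)/4 = 12*13/4 = 39.
        Tie groups: |d|=1 (t=2), |d|=2 (t=4), |d|=3 (t=2), |d|=5 (t=2); sum(t^3 - t) = 78.
        Var[W] = n(n+1)(2n+1)/24 - sum(t^3-t)/48 = 3900/24 - 78/48 = 160.875.
        z = (W - E[W]) / sqrt(Var[W]) = (34.5 - 39) / 12.6837 = -0.3548.
        Two-sided p = 2*Phi(z) = 0.722749.
Step 6: alpha = 0.1. fail to reject H0.

W+ = 34.5, W- = 43.5, W = min = 34.5, p = 0.722749, fail to reject H0.


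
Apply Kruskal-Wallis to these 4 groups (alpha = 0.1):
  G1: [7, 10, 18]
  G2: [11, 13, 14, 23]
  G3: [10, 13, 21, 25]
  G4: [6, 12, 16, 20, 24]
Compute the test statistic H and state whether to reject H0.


Step 1: Combine all N = 16 observations and assign midranks.
sorted (value, group, rank): (6,G4,1), (7,G1,2), (10,G1,3.5), (10,G3,3.5), (11,G2,5), (12,G4,6), (13,G2,7.5), (13,G3,7.5), (14,G2,9), (16,G4,10), (18,G1,11), (20,G4,12), (21,G3,13), (23,G2,14), (24,G4,15), (25,G3,16)
Step 2: Sum ranks within each group.
R_1 = 16.5 (n_1 = 3)
R_2 = 35.5 (n_2 = 4)
R_3 = 40 (n_3 = 4)
R_4 = 44 (n_4 = 5)
Step 3: H = 12/(N(N+1)) * sum(R_i^2/n_i) - 3(N+1)
     = 12/(16*17) * (16.5^2/3 + 35.5^2/4 + 40^2/4 + 44^2/5) - 3*17
     = 0.044118 * 1193.01 - 51
     = 1.632904.
Step 4: Ties present; correction factor C = 1 - 12/(16^3 - 16) = 0.997059. Corrected H = 1.632904 / 0.997059 = 1.637721.
Step 5: Under H0, H ~ chi^2(3); p-value = 0.650867.
Step 6: alpha = 0.1. fail to reject H0.

H = 1.6377, df = 3, p = 0.650867, fail to reject H0.


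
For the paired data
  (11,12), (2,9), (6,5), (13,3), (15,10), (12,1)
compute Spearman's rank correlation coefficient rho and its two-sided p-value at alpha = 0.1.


Step 1: Rank x and y separately (midranks; no ties here).
rank(x): 11->3, 2->1, 6->2, 13->5, 15->6, 12->4
rank(y): 12->6, 9->4, 5->3, 3->2, 10->5, 1->1
Step 2: d_i = R_x(i) - R_y(i); compute d_i^2.
  (3-6)^2=9, (1-4)^2=9, (2-3)^2=1, (5-2)^2=9, (6-5)^2=1, (4-1)^2=9
sum(d^2) = 38.
Step 3: rho = 1 - 6*38 / (6*(6^2 - 1)) = 1 - 228/210 = -0.085714.
Step 4: Under H0, t = rho * sqrt((n-2)/(1-rho^2)) = -0.1721 ~ t(4).
Step 5: Two-sided p-value from the t-distribution with 4 df = 0.871743.
Step 6: alpha = 0.1. fail to reject H0.

rho = -0.0857, p = 0.871743, fail to reject H0 at alpha = 0.1.


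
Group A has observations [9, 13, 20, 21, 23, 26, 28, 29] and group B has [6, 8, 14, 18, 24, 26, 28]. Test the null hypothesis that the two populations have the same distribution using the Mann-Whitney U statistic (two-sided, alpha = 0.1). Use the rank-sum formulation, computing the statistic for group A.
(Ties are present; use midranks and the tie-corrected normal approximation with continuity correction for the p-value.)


Step 1: Combine and sort all 15 observations; assign midranks.
sorted (value, group): (6,Y), (8,Y), (9,X), (13,X), (14,Y), (18,Y), (20,X), (21,X), (23,X), (24,Y), (26,X), (26,Y), (28,X), (28,Y), (29,X)
ranks: 6->1, 8->2, 9->3, 13->4, 14->5, 18->6, 20->7, 21->8, 23->9, 24->10, 26->11.5, 26->11.5, 28->13.5, 28->13.5, 29->15
Step 2: Rank sum for X: R1 = 3 + 4 + 7 + 8 + 9 + 11.5 + 13.5 + 15 = 71.
Step 3: U_X = R1 - n1(n1+1)/2 = 71 - 8*9/2 = 71 - 36 = 35.
       U_Y = n1*n2 - U_X = 56 - 35 = 21.
Step 4: Ties are present, so use the tie-corrected normal approximation (with continuity correction) for the p-value.
Step 5: p-value = 0.451104; compare to alpha = 0.1. fail to reject H0.

U_X = 35, p = 0.451104, fail to reject H0 at alpha = 0.1.
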